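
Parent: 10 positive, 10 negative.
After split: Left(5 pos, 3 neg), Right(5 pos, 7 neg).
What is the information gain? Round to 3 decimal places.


H(parent) = 1.0000. H(left) = 0.9544, H(right) = 0.9799. Weighted = (8/20)*0.9544 + (12/20)*0.9799 = 0.9697. IG = 1.0000 - 0.9697 = 0.0303, which rounds to 0.030.

0.030


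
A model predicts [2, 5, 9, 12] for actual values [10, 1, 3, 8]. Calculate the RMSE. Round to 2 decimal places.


MSE = 33.0000. RMSE = sqrt(33.0000) = 5.74.

5.74


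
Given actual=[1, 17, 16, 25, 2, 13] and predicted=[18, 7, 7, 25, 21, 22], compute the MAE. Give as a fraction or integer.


MAE = (1/6) * (|1-18|=17 + |17-7|=10 + |16-7|=9 + |25-25|=0 + |2-21|=19 + |13-22|=9). Sum = 64. MAE = 32/3.

32/3


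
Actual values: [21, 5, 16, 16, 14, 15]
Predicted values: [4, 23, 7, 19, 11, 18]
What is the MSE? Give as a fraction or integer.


MSE = (1/6) * ((21-4)^2=289 + (5-23)^2=324 + (16-7)^2=81 + (16-19)^2=9 + (14-11)^2=9 + (15-18)^2=9). Sum = 721. MSE = 721/6.

721/6


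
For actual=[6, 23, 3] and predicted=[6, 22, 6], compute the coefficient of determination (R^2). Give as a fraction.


Mean(y) = 32/3. SS_res = 10. SS_tot = 698/3. R^2 = 1 - 10/(698/3) = 334/349.

334/349


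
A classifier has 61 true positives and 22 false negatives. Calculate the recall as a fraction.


Recall = TP / (TP + FN) = 61 / 83 = 61/83.

61/83


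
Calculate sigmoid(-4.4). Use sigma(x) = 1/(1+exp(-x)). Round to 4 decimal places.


sigma(-4.4) = 1/(1+e^(4.4)) = 1/(1+81.450869) = 1/82.450869 = 0.0121.

0.0121


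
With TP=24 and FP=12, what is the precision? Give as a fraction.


Precision = TP / (TP + FP) = 24 / 36 = 2/3.

2/3


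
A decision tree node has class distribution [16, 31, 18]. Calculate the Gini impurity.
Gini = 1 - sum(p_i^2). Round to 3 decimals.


Total = 65. Proportions: 16/65, 31/65, 18/65. sum(p_i^2) = 0.3647. Gini = 1 - 0.3647 = 0.6353, which rounds to 0.635.

0.635


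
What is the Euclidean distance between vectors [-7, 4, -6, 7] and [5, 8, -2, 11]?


d = sqrt(sum of squared differences). (-7-5)^2=144, (4-8)^2=16, (-6--2)^2=16, (7-11)^2=16. Sum = 192.

sqrt(192)


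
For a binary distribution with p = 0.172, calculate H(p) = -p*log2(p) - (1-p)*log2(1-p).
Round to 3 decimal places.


H = -0.172*log2(0.172) - 0.828*log2(0.828) = 0.662.

0.662


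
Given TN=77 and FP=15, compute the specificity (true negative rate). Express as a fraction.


Specificity = TN / (TN + FP) = 77 / 92 = 77/92.

77/92


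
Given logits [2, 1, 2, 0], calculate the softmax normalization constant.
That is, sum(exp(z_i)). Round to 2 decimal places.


Denom = e^2=7.3891 + e^1=2.7183 + e^2=7.3891 + e^0=1.0000. Sum = 18.4965, which rounds to 18.50.

18.50


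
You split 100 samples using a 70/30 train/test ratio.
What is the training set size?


Test set = 100 * 30% = 30. Training set = 100 - 30 = 70.

70


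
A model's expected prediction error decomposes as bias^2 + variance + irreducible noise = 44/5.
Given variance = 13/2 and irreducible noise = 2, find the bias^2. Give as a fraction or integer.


Total error = bias^2 + variance + irreducible noise. So bias^2 = 44/5 - 13/2 - 2 = 3/10.

3/10


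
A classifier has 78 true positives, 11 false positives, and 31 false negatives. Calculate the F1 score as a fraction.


Precision = 78/89 = 78/89. Recall = 78/109 = 78/109. F1 = 2*P*R/(P+R) = 26/33.

26/33


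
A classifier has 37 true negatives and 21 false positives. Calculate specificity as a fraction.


Specificity = TN / (TN + FP) = 37 / 58 = 37/58.

37/58


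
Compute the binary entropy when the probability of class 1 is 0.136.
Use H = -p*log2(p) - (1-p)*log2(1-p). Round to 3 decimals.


H = -0.136*log2(0.136) - 0.864*log2(0.864) = 0.574.

0.574


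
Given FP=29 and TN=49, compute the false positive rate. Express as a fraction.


FPR = FP / (FP + TN) = 29 / 78 = 29/78.

29/78


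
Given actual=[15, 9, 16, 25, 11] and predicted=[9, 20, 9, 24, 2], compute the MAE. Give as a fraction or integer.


MAE = (1/5) * (|15-9|=6 + |9-20|=11 + |16-9|=7 + |25-24|=1 + |11-2|=9). Sum = 34. MAE = 34/5.

34/5


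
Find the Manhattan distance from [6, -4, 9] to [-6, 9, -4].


d = sum of absolute differences: |6--6|=12 + |-4-9|=13 + |9--4|=13 = 38.

38


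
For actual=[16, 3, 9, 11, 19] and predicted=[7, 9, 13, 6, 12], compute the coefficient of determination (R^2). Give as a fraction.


Mean(y) = 58/5. SS_res = 207. SS_tot = 776/5. R^2 = 1 - 207/(776/5) = -259/776.

-259/776


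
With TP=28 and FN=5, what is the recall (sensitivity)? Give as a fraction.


Recall = TP / (TP + FN) = 28 / 33 = 28/33.

28/33


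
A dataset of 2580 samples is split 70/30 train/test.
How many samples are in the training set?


Test set = 2580 * 30% = 774. Training set = 2580 - 774 = 1806.

1806


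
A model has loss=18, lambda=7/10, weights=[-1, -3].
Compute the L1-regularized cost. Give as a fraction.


L1 norm = sum(|w|) = 4. J = 18 + 7/10 * 4 = 104/5.

104/5


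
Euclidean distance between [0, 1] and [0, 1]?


d = sqrt(sum of squared differences). (0-0)^2=0, (1-1)^2=0. Sum = 0.

0


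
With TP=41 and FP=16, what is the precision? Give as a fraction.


Precision = TP / (TP + FP) = 41 / 57 = 41/57.

41/57


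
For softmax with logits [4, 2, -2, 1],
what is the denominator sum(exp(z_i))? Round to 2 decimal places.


Denom = e^4=54.5982 + e^2=7.3891 + e^-2=0.1353 + e^1=2.7183. Sum = 64.8409, which rounds to 64.84.

64.84


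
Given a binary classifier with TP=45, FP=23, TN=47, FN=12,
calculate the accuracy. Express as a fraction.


Accuracy = (TP + TN) / (TP + TN + FP + FN) = (45 + 47) / 127 = 92/127.

92/127


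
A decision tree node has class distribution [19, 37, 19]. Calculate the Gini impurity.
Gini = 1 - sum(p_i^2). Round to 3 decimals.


Total = 75. Proportions: 19/75, 37/75, 19/75. sum(p_i^2) = 0.3717. Gini = 1 - 0.3717 = 0.6283, which rounds to 0.628.

0.628


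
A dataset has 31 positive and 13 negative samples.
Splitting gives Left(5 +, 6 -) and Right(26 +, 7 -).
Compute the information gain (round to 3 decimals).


H(parent) = 0.8757. H(left) = 0.9940, H(right) = 0.7455. Weighted = (11/44)*0.9940 + (33/44)*0.7455 = 0.8076. IG = 0.8757 - 0.8076 = 0.0681, which rounds to 0.068.

0.068


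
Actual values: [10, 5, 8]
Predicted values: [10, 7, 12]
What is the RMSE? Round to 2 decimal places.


MSE = 6.6667. RMSE = sqrt(6.6667) = 2.58.

2.58


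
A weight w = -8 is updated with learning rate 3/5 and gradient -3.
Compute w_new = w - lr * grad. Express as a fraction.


w_new = -8 - 3/5 * -3 = -8 - -9/5 = -31/5.

-31/5


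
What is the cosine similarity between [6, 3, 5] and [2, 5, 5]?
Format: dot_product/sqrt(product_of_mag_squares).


dot = 52. |a|^2 = 70, |b|^2 = 54. cos = 52/sqrt(3780).

52/sqrt(3780)


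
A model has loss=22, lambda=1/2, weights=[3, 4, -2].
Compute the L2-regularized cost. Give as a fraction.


L2 sq norm = sum(w^2) = 29. J = 22 + 1/2 * 29 = 73/2.

73/2


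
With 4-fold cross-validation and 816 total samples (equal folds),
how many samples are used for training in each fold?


Each validation fold has 816/4 = 204 samples. Training set = 816 - 204 = 612.

612


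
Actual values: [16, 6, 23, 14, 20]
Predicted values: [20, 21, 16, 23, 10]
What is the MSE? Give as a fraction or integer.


MSE = (1/5) * ((16-20)^2=16 + (6-21)^2=225 + (23-16)^2=49 + (14-23)^2=81 + (20-10)^2=100). Sum = 471. MSE = 471/5.

471/5


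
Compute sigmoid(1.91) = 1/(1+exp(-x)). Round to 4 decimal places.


sigma(1.91) = 1/(1+e^(-1.91)) = 1/(1+0.148080) = 1/1.148080 = 0.8710.

0.8710


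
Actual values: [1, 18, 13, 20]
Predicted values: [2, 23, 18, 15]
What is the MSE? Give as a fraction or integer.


MSE = (1/4) * ((1-2)^2=1 + (18-23)^2=25 + (13-18)^2=25 + (20-15)^2=25). Sum = 76. MSE = 19.

19


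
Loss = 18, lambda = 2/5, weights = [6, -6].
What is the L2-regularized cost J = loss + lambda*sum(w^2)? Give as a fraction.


L2 sq norm = sum(w^2) = 72. J = 18 + 2/5 * 72 = 234/5.

234/5


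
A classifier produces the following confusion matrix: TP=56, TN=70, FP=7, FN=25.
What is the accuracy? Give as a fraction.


Accuracy = (TP + TN) / (TP + TN + FP + FN) = (56 + 70) / 158 = 63/79.

63/79


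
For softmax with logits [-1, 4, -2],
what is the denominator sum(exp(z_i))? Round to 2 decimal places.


Denom = e^-1=0.3679 + e^4=54.5982 + e^-2=0.1353. Sum = 55.1014, which rounds to 55.10.

55.10


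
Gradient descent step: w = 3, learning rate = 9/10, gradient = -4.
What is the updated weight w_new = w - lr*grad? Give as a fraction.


w_new = 3 - 9/10 * -4 = 3 - -18/5 = 33/5.

33/5


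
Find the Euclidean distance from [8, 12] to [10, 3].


d = sqrt(sum of squared differences). (8-10)^2=4, (12-3)^2=81. Sum = 85.

sqrt(85)


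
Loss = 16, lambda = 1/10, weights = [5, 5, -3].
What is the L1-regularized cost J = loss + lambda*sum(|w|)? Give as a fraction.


L1 norm = sum(|w|) = 13. J = 16 + 1/10 * 13 = 173/10.

173/10


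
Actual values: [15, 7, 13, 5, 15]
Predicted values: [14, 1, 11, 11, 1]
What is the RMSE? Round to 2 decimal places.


MSE = 54.6000. RMSE = sqrt(54.6000) = 7.39.

7.39


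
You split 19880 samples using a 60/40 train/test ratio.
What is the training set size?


Test set = 19880 * 40% = 7952. Training set = 19880 - 7952 = 11928.

11928


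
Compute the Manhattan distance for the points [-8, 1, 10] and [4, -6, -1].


d = sum of absolute differences: |-8-4|=12 + |1--6|=7 + |10--1|=11 = 30.

30


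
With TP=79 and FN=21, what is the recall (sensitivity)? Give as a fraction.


Recall = TP / (TP + FN) = 79 / 100 = 79/100.

79/100


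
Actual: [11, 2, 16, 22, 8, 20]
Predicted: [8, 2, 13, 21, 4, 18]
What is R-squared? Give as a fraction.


Mean(y) = 79/6. SS_res = 39. SS_tot = 1733/6. R^2 = 1 - 39/(1733/6) = 1499/1733.

1499/1733


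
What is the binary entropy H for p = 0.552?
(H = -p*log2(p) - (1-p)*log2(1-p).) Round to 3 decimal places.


H = -0.552*log2(0.552) - 0.448*log2(0.448) = 0.992.

0.992


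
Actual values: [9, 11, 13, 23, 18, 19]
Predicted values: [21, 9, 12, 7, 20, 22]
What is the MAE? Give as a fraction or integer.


MAE = (1/6) * (|9-21|=12 + |11-9|=2 + |13-12|=1 + |23-7|=16 + |18-20|=2 + |19-22|=3). Sum = 36. MAE = 6.

6


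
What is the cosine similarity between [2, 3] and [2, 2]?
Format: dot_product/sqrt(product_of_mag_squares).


dot = 10. |a|^2 = 13, |b|^2 = 8. cos = 10/sqrt(104).

10/sqrt(104)


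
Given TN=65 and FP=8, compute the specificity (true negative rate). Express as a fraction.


Specificity = TN / (TN + FP) = 65 / 73 = 65/73.

65/73


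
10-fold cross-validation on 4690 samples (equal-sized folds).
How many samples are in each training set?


Each validation fold has 4690/10 = 469 samples. Training set = 4690 - 469 = 4221.

4221


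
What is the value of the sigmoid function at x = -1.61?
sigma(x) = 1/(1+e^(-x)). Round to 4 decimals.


sigma(-1.61) = 1/(1+e^(1.61)) = 1/(1+5.002811) = 1/6.002811 = 0.1666.

0.1666


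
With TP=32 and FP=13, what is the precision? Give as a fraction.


Precision = TP / (TP + FP) = 32 / 45 = 32/45.

32/45


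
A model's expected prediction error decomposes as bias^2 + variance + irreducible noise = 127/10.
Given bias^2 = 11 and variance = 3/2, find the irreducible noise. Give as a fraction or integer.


Total error = bias^2 + variance + irreducible noise. So irreducible noise = 127/10 - 11 - 3/2 = 1/5.

1/5


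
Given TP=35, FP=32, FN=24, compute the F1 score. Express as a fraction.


Precision = 35/67 = 35/67. Recall = 35/59 = 35/59. F1 = 2*P*R/(P+R) = 5/9.

5/9


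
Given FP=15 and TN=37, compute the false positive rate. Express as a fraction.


FPR = FP / (FP + TN) = 15 / 52 = 15/52.

15/52


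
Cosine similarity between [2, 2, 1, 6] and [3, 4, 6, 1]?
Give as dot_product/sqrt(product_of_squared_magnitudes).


dot = 26. |a|^2 = 45, |b|^2 = 62. cos = 26/sqrt(2790).

26/sqrt(2790)


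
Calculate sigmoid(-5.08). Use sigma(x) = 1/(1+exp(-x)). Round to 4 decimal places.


sigma(-5.08) = 1/(1+e^(5.08)) = 1/(1+160.774056) = 1/161.774056 = 0.0062.

0.0062


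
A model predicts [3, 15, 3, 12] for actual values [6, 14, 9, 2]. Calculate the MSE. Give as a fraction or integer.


MSE = (1/4) * ((6-3)^2=9 + (14-15)^2=1 + (9-3)^2=36 + (2-12)^2=100). Sum = 146. MSE = 73/2.

73/2


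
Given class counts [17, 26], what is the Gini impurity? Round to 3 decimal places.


Total = 43. Proportions: 17/43, 26/43. sum(p_i^2) = 0.5219. Gini = 1 - 0.5219 = 0.4781, which rounds to 0.478.

0.478


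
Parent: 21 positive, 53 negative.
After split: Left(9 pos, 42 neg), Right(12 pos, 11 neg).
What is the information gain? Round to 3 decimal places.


H(parent) = 0.8606. H(left) = 0.6723, H(right) = 0.9986. Weighted = (51/74)*0.6723 + (23/74)*0.9986 = 0.7737. IG = 0.8606 - 0.7737 = 0.0869, which rounds to 0.087.

0.087


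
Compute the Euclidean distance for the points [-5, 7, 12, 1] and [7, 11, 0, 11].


d = sqrt(sum of squared differences). (-5-7)^2=144, (7-11)^2=16, (12-0)^2=144, (1-11)^2=100. Sum = 404.

sqrt(404)


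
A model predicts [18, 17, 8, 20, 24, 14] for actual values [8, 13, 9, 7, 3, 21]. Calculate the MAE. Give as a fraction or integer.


MAE = (1/6) * (|8-18|=10 + |13-17|=4 + |9-8|=1 + |7-20|=13 + |3-24|=21 + |21-14|=7). Sum = 56. MAE = 28/3.

28/3


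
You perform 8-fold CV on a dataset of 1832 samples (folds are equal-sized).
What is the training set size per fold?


Each validation fold has 1832/8 = 229 samples. Training set = 1832 - 229 = 1603.

1603


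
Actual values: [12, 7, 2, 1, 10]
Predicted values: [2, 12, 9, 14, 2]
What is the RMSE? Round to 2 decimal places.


MSE = 81.4000. RMSE = sqrt(81.4000) = 9.02.

9.02


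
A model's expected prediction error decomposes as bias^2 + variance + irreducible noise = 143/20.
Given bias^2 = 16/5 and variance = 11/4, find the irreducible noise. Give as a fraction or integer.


Total error = bias^2 + variance + irreducible noise. So irreducible noise = 143/20 - 16/5 - 11/4 = 6/5.

6/5


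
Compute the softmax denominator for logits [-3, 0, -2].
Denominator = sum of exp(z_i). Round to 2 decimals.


Denom = e^-3=0.0498 + e^0=1.0000 + e^-2=0.1353. Sum = 1.1851, which rounds to 1.19.

1.19


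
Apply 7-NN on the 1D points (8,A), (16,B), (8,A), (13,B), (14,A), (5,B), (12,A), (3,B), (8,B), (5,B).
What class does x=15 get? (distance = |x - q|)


Distances: |8-15|=7, |16-15|=1, |8-15|=7, |13-15|=2, |14-15|=1, |5-15|=10, |12-15|=3, |3-15|=12, |8-15|=7, |5-15|=10. 7 nearest: (14,A), (16,B), (13,B), (12,A), (8,A), (8,A), (8,B). Counts: {'A': 4, 'B': 3}. Majority class: A.

A


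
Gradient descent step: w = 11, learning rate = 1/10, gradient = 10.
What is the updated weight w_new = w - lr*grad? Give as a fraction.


w_new = 11 - 1/10 * 10 = 11 - 1 = 10.

10


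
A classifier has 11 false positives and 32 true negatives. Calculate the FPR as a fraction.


FPR = FP / (FP + TN) = 11 / 43 = 11/43.

11/43


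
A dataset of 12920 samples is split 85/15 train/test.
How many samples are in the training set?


Test set = 12920 * 15% = 1938. Training set = 12920 - 1938 = 10982.

10982


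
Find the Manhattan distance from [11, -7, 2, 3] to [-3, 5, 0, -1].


d = sum of absolute differences: |11--3|=14 + |-7-5|=12 + |2-0|=2 + |3--1|=4 = 32.

32


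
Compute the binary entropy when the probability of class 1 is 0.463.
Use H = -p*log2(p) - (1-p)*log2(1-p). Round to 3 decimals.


H = -0.463*log2(0.463) - 0.537*log2(0.537) = 0.996.

0.996


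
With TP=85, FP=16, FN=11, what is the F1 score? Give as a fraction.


Precision = 85/101 = 85/101. Recall = 85/96 = 85/96. F1 = 2*P*R/(P+R) = 170/197.

170/197


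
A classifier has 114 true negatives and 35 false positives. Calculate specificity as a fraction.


Specificity = TN / (TN + FP) = 114 / 149 = 114/149.

114/149


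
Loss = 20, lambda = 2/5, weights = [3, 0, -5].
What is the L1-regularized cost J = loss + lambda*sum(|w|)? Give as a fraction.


L1 norm = sum(|w|) = 8. J = 20 + 2/5 * 8 = 116/5.

116/5


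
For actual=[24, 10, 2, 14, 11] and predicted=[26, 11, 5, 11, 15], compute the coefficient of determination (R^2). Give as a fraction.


Mean(y) = 61/5. SS_res = 39. SS_tot = 1264/5. R^2 = 1 - 39/(1264/5) = 1069/1264.

1069/1264


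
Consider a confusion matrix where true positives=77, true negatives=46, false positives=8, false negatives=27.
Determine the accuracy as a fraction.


Accuracy = (TP + TN) / (TP + TN + FP + FN) = (77 + 46) / 158 = 123/158.

123/158


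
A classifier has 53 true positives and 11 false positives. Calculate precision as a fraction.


Precision = TP / (TP + FP) = 53 / 64 = 53/64.

53/64


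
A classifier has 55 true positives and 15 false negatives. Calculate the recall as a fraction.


Recall = TP / (TP + FN) = 55 / 70 = 11/14.

11/14


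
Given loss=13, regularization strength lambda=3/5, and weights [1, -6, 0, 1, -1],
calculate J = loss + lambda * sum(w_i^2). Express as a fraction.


L2 sq norm = sum(w^2) = 39. J = 13 + 3/5 * 39 = 182/5.

182/5


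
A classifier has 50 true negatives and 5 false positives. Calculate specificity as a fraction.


Specificity = TN / (TN + FP) = 50 / 55 = 10/11.

10/11


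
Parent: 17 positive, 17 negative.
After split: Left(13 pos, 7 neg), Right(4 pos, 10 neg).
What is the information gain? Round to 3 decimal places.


H(parent) = 1.0000. H(left) = 0.9341, H(right) = 0.8631. Weighted = (20/34)*0.9341 + (14/34)*0.8631 = 0.9049. IG = 1.0000 - 0.9049 = 0.0951, which rounds to 0.095.

0.095


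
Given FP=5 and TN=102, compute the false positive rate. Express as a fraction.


FPR = FP / (FP + TN) = 5 / 107 = 5/107.

5/107


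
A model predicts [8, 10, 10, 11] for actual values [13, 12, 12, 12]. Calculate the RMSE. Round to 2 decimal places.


MSE = 8.5000. RMSE = sqrt(8.5000) = 2.92.

2.92


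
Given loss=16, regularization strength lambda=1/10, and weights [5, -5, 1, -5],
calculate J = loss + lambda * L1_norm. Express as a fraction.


L1 norm = sum(|w|) = 16. J = 16 + 1/10 * 16 = 88/5.

88/5


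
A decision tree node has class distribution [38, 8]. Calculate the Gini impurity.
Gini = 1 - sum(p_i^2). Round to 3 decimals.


Total = 46. Proportions: 38/46, 8/46. sum(p_i^2) = 0.7127. Gini = 1 - 0.7127 = 0.2873, which rounds to 0.287.

0.287


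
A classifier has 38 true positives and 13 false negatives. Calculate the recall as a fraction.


Recall = TP / (TP + FN) = 38 / 51 = 38/51.

38/51


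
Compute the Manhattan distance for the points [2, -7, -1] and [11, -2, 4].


d = sum of absolute differences: |2-11|=9 + |-7--2|=5 + |-1-4|=5 = 19.

19


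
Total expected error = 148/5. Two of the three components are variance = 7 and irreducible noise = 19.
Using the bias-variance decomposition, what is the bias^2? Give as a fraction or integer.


Total error = bias^2 + variance + irreducible noise. So bias^2 = 148/5 - 7 - 19 = 18/5.

18/5


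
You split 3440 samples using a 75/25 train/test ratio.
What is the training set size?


Test set = 3440 * 25% = 860. Training set = 3440 - 860 = 2580.

2580


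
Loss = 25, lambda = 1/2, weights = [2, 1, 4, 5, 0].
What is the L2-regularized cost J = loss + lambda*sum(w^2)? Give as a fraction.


L2 sq norm = sum(w^2) = 46. J = 25 + 1/2 * 46 = 48.

48


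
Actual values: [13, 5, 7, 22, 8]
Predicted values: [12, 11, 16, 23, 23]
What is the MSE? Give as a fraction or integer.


MSE = (1/5) * ((13-12)^2=1 + (5-11)^2=36 + (7-16)^2=81 + (22-23)^2=1 + (8-23)^2=225). Sum = 344. MSE = 344/5.

344/5


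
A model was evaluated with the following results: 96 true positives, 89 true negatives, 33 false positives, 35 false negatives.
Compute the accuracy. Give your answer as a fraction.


Accuracy = (TP + TN) / (TP + TN + FP + FN) = (96 + 89) / 253 = 185/253.

185/253


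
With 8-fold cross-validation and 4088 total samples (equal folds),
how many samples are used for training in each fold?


Each validation fold has 4088/8 = 511 samples. Training set = 4088 - 511 = 3577.

3577


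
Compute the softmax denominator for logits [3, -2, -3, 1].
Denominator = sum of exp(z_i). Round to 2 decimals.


Denom = e^3=20.0855 + e^-2=0.1353 + e^-3=0.0498 + e^1=2.7183. Sum = 22.9889, which rounds to 22.99.

22.99


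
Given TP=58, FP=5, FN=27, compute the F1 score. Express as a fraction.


Precision = 58/63 = 58/63. Recall = 58/85 = 58/85. F1 = 2*P*R/(P+R) = 29/37.

29/37


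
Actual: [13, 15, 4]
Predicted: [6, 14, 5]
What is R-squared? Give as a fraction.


Mean(y) = 32/3. SS_res = 51. SS_tot = 206/3. R^2 = 1 - 51/(206/3) = 53/206.

53/206


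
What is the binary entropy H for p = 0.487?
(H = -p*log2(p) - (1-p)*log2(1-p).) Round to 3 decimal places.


H = -0.487*log2(0.487) - 0.513*log2(0.513) = 1.000.

1.000


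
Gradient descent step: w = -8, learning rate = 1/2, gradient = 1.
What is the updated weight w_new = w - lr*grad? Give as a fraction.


w_new = -8 - 1/2 * 1 = -8 - 1/2 = -17/2.

-17/2


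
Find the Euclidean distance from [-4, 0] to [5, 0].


d = sqrt(sum of squared differences). (-4-5)^2=81, (0-0)^2=0. Sum = 81.

9


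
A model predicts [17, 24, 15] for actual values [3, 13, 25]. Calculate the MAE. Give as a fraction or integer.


MAE = (1/3) * (|3-17|=14 + |13-24|=11 + |25-15|=10). Sum = 35. MAE = 35/3.

35/3


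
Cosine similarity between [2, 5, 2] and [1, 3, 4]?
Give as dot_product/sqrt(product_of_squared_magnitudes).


dot = 25. |a|^2 = 33, |b|^2 = 26. cos = 25/sqrt(858).

25/sqrt(858)


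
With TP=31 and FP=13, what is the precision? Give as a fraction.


Precision = TP / (TP + FP) = 31 / 44 = 31/44.

31/44


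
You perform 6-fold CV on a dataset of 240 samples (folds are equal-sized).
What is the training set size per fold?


Each validation fold has 240/6 = 40 samples. Training set = 240 - 40 = 200.

200


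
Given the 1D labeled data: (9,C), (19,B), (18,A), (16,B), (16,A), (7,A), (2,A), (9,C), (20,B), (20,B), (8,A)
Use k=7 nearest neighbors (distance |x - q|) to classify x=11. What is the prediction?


Distances: |9-11|=2, |19-11|=8, |18-11|=7, |16-11|=5, |16-11|=5, |7-11|=4, |2-11|=9, |9-11|=2, |20-11|=9, |20-11|=9, |8-11|=3. 7 nearest: (9,C), (9,C), (8,A), (7,A), (16,A), (16,B), (18,A). Counts: {'C': 2, 'A': 4, 'B': 1}. Majority class: A.

A


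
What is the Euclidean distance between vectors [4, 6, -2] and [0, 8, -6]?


d = sqrt(sum of squared differences). (4-0)^2=16, (6-8)^2=4, (-2--6)^2=16. Sum = 36.

6


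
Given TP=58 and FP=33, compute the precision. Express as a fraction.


Precision = TP / (TP + FP) = 58 / 91 = 58/91.

58/91


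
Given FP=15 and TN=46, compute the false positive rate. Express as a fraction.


FPR = FP / (FP + TN) = 15 / 61 = 15/61.

15/61


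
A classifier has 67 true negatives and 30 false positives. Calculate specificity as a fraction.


Specificity = TN / (TN + FP) = 67 / 97 = 67/97.

67/97


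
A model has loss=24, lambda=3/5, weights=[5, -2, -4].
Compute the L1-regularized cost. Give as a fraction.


L1 norm = sum(|w|) = 11. J = 24 + 3/5 * 11 = 153/5.

153/5


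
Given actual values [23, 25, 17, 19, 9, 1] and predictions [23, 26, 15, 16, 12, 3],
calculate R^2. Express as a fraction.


Mean(y) = 47/3. SS_res = 27. SS_tot = 1240/3. R^2 = 1 - 27/(1240/3) = 1159/1240.

1159/1240


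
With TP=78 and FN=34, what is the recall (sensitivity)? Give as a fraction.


Recall = TP / (TP + FN) = 78 / 112 = 39/56.

39/56


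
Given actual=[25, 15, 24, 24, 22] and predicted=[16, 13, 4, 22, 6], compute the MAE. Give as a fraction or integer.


MAE = (1/5) * (|25-16|=9 + |15-13|=2 + |24-4|=20 + |24-22|=2 + |22-6|=16). Sum = 49. MAE = 49/5.

49/5


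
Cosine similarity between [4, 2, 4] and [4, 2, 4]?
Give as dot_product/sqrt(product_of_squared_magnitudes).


dot = 36. |a|^2 = 36, |b|^2 = 36. cos = 36/sqrt(1296).

36/sqrt(1296)


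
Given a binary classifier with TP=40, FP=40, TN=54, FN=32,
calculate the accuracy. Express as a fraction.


Accuracy = (TP + TN) / (TP + TN + FP + FN) = (40 + 54) / 166 = 47/83.

47/83


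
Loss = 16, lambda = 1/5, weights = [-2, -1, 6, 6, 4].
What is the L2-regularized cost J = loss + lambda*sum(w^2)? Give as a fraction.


L2 sq norm = sum(w^2) = 93. J = 16 + 1/5 * 93 = 173/5.

173/5


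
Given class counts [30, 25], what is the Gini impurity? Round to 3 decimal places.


Total = 55. Proportions: 30/55, 25/55. sum(p_i^2) = 0.5041. Gini = 1 - 0.5041 = 0.4959, which rounds to 0.496.

0.496


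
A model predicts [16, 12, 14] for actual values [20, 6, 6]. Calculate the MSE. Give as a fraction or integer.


MSE = (1/3) * ((20-16)^2=16 + (6-12)^2=36 + (6-14)^2=64). Sum = 116. MSE = 116/3.

116/3


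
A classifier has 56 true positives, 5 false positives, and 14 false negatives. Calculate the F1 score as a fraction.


Precision = 56/61 = 56/61. Recall = 56/70 = 4/5. F1 = 2*P*R/(P+R) = 112/131.

112/131


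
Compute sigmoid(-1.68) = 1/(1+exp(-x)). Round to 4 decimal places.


sigma(-1.68) = 1/(1+e^(1.68)) = 1/(1+5.365556) = 1/6.365556 = 0.1571.

0.1571


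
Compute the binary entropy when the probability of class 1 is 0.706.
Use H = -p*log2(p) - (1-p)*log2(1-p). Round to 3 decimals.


H = -0.706*log2(0.706) - 0.294*log2(0.294) = 0.874.

0.874


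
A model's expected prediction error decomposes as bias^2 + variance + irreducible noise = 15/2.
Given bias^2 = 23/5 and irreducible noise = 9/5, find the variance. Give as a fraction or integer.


Total error = bias^2 + variance + irreducible noise. So variance = 15/2 - 23/5 - 9/5 = 11/10.

11/10


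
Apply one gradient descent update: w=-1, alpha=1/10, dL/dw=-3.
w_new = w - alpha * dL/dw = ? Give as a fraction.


w_new = -1 - 1/10 * -3 = -1 - -3/10 = -7/10.

-7/10


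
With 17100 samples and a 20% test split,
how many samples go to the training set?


Test set = 17100 * 20% = 3420. Training set = 17100 - 3420 = 13680.

13680


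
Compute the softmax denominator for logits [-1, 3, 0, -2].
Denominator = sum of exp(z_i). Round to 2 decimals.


Denom = e^-1=0.3679 + e^3=20.0855 + e^0=1.0000 + e^-2=0.1353. Sum = 21.5887, which rounds to 21.59.

21.59


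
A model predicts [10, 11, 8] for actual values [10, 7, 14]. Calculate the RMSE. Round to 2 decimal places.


MSE = 17.3333. RMSE = sqrt(17.3333) = 4.16.

4.16


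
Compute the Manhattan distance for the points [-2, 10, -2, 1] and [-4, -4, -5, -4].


d = sum of absolute differences: |-2--4|=2 + |10--4|=14 + |-2--5|=3 + |1--4|=5 = 24.

24


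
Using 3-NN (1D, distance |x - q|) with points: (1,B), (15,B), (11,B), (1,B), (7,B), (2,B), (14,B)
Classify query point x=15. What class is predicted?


Distances: |1-15|=14, |15-15|=0, |11-15|=4, |1-15|=14, |7-15|=8, |2-15|=13, |14-15|=1. 3 nearest: (15,B), (14,B), (11,B). Counts: {'B': 3}. Majority class: B.

B


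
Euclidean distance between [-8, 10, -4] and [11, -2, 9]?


d = sqrt(sum of squared differences). (-8-11)^2=361, (10--2)^2=144, (-4-9)^2=169. Sum = 674.

sqrt(674)


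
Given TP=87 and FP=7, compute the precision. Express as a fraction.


Precision = TP / (TP + FP) = 87 / 94 = 87/94.

87/94


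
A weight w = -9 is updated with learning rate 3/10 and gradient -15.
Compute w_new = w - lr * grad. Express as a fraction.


w_new = -9 - 3/10 * -15 = -9 - -9/2 = -9/2.

-9/2


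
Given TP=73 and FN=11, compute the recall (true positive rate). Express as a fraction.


Recall = TP / (TP + FN) = 73 / 84 = 73/84.

73/84


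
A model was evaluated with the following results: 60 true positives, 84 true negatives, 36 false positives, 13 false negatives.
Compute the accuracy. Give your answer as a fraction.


Accuracy = (TP + TN) / (TP + TN + FP + FN) = (60 + 84) / 193 = 144/193.

144/193


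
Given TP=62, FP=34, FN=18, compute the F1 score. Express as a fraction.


Precision = 62/96 = 31/48. Recall = 62/80 = 31/40. F1 = 2*P*R/(P+R) = 31/44.

31/44


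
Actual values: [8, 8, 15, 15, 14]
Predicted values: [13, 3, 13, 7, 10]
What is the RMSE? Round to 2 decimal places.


MSE = 26.8000. RMSE = sqrt(26.8000) = 5.18.

5.18


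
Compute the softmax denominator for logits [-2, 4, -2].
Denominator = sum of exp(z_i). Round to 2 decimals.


Denom = e^-2=0.1353 + e^4=54.5982 + e^-2=0.1353. Sum = 54.8688, which rounds to 54.87.

54.87


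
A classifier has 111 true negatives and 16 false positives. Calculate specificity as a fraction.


Specificity = TN / (TN + FP) = 111 / 127 = 111/127.

111/127


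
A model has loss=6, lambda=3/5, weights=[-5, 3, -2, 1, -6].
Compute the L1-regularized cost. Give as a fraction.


L1 norm = sum(|w|) = 17. J = 6 + 3/5 * 17 = 81/5.

81/5


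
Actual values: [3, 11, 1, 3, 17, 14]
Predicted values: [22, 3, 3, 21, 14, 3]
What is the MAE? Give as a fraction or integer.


MAE = (1/6) * (|3-22|=19 + |11-3|=8 + |1-3|=2 + |3-21|=18 + |17-14|=3 + |14-3|=11). Sum = 61. MAE = 61/6.

61/6


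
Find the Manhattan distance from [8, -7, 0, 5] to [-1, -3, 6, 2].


d = sum of absolute differences: |8--1|=9 + |-7--3|=4 + |0-6|=6 + |5-2|=3 = 22.

22


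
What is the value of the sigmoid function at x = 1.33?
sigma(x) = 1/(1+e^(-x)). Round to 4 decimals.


sigma(1.33) = 1/(1+e^(-1.33)) = 1/(1+0.264477) = 1/1.264477 = 0.7908.

0.7908


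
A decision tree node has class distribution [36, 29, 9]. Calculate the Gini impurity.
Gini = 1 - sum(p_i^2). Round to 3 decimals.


Total = 74. Proportions: 36/74, 29/74, 9/74. sum(p_i^2) = 0.4050. Gini = 1 - 0.4050 = 0.5950, which rounds to 0.595.

0.595


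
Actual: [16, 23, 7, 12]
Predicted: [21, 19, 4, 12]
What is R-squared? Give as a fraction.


Mean(y) = 29/2. SS_res = 50. SS_tot = 137. R^2 = 1 - 50/(137) = 87/137.

87/137


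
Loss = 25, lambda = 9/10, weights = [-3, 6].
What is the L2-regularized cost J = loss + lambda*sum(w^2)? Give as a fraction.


L2 sq norm = sum(w^2) = 45. J = 25 + 9/10 * 45 = 131/2.

131/2


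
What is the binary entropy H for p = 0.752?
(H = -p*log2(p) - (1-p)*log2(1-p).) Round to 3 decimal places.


H = -0.752*log2(0.752) - 0.248*log2(0.248) = 0.808.

0.808


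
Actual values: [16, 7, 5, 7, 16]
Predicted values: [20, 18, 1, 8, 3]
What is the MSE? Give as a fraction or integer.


MSE = (1/5) * ((16-20)^2=16 + (7-18)^2=121 + (5-1)^2=16 + (7-8)^2=1 + (16-3)^2=169). Sum = 323. MSE = 323/5.

323/5


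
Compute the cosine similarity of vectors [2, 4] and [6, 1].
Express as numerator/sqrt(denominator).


dot = 16. |a|^2 = 20, |b|^2 = 37. cos = 16/sqrt(740).

16/sqrt(740)


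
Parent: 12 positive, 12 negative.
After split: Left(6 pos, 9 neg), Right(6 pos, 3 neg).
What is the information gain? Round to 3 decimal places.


H(parent) = 1.0000. H(left) = 0.9710, H(right) = 0.9183. Weighted = (15/24)*0.9710 + (9/24)*0.9183 = 0.9512. IG = 1.0000 - 0.9512 = 0.0488, which rounds to 0.049.

0.049


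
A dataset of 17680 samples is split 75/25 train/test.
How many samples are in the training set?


Test set = 17680 * 25% = 4420. Training set = 17680 - 4420 = 13260.

13260


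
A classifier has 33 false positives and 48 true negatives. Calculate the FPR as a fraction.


FPR = FP / (FP + TN) = 33 / 81 = 11/27.

11/27


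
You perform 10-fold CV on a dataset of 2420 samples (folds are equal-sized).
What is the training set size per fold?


Each validation fold has 2420/10 = 242 samples. Training set = 2420 - 242 = 2178.

2178


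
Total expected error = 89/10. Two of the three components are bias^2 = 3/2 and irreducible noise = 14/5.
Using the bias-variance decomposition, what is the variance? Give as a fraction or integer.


Total error = bias^2 + variance + irreducible noise. So variance = 89/10 - 3/2 - 14/5 = 23/5.

23/5


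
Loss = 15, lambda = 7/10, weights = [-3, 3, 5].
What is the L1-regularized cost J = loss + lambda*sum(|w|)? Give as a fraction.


L1 norm = sum(|w|) = 11. J = 15 + 7/10 * 11 = 227/10.

227/10


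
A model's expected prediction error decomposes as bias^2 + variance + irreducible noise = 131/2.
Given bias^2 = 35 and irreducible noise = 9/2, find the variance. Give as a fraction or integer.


Total error = bias^2 + variance + irreducible noise. So variance = 131/2 - 35 - 9/2 = 26.

26


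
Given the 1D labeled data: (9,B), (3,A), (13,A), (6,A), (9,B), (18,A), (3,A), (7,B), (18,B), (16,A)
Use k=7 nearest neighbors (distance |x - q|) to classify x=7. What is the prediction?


Distances: |9-7|=2, |3-7|=4, |13-7|=6, |6-7|=1, |9-7|=2, |18-7|=11, |3-7|=4, |7-7|=0, |18-7|=11, |16-7|=9. 7 nearest: (7,B), (6,A), (9,B), (9,B), (3,A), (3,A), (13,A). Counts: {'B': 3, 'A': 4}. Majority class: A.

A


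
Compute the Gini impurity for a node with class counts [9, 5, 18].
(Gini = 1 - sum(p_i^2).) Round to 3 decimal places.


Total = 32. Proportions: 9/32, 5/32, 18/32. sum(p_i^2) = 0.4199. Gini = 1 - 0.4199 = 0.5801, which rounds to 0.580.

0.580


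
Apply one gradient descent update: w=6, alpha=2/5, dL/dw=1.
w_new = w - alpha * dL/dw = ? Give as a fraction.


w_new = 6 - 2/5 * 1 = 6 - 2/5 = 28/5.

28/5


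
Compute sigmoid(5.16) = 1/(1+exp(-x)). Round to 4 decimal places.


sigma(5.16) = 1/(1+e^(-5.16)) = 1/(1+0.005742) = 1/1.005742 = 0.9943.

0.9943


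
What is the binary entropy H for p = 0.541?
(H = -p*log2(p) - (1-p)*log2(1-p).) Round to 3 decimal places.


H = -0.541*log2(0.541) - 0.459*log2(0.459) = 0.995.

0.995


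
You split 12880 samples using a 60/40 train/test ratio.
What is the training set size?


Test set = 12880 * 40% = 5152. Training set = 12880 - 5152 = 7728.

7728


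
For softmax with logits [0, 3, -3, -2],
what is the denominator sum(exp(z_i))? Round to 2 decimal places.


Denom = e^0=1.0000 + e^3=20.0855 + e^-3=0.0498 + e^-2=0.1353. Sum = 21.2706, which rounds to 21.27.

21.27


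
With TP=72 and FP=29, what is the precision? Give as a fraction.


Precision = TP / (TP + FP) = 72 / 101 = 72/101.

72/101


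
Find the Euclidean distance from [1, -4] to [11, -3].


d = sqrt(sum of squared differences). (1-11)^2=100, (-4--3)^2=1. Sum = 101.

sqrt(101)


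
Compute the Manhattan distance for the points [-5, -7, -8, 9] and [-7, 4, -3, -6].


d = sum of absolute differences: |-5--7|=2 + |-7-4|=11 + |-8--3|=5 + |9--6|=15 = 33.

33


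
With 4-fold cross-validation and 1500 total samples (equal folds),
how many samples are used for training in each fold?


Each validation fold has 1500/4 = 375 samples. Training set = 1500 - 375 = 1125.

1125


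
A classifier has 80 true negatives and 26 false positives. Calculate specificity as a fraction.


Specificity = TN / (TN + FP) = 80 / 106 = 40/53.

40/53


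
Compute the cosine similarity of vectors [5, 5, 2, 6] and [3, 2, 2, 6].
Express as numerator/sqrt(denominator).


dot = 65. |a|^2 = 90, |b|^2 = 53. cos = 65/sqrt(4770).

65/sqrt(4770)


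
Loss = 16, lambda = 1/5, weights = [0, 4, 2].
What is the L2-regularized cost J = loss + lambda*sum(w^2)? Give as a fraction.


L2 sq norm = sum(w^2) = 20. J = 16 + 1/5 * 20 = 20.

20


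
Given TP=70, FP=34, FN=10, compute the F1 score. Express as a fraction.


Precision = 70/104 = 35/52. Recall = 70/80 = 7/8. F1 = 2*P*R/(P+R) = 35/46.

35/46


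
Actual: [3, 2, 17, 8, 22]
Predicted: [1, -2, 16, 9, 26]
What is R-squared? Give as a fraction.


Mean(y) = 52/5. SS_res = 38. SS_tot = 1546/5. R^2 = 1 - 38/(1546/5) = 678/773.

678/773


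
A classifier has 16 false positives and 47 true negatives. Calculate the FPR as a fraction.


FPR = FP / (FP + TN) = 16 / 63 = 16/63.

16/63


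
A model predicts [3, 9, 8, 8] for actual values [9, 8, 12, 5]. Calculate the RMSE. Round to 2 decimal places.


MSE = 15.5000. RMSE = sqrt(15.5000) = 3.94.

3.94


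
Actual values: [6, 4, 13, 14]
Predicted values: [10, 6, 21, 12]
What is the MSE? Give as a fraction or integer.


MSE = (1/4) * ((6-10)^2=16 + (4-6)^2=4 + (13-21)^2=64 + (14-12)^2=4). Sum = 88. MSE = 22.

22


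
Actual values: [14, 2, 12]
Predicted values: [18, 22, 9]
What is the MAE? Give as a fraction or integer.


MAE = (1/3) * (|14-18|=4 + |2-22|=20 + |12-9|=3). Sum = 27. MAE = 9.

9


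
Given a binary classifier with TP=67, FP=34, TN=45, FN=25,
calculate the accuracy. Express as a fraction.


Accuracy = (TP + TN) / (TP + TN + FP + FN) = (67 + 45) / 171 = 112/171.

112/171


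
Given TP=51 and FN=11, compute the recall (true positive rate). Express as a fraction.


Recall = TP / (TP + FN) = 51 / 62 = 51/62.

51/62


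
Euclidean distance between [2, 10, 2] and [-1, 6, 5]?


d = sqrt(sum of squared differences). (2--1)^2=9, (10-6)^2=16, (2-5)^2=9. Sum = 34.

sqrt(34)


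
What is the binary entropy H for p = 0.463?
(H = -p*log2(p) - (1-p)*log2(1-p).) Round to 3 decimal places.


H = -0.463*log2(0.463) - 0.537*log2(0.537) = 0.996.

0.996


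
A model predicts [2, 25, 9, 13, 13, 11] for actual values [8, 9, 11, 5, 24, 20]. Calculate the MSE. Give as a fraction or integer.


MSE = (1/6) * ((8-2)^2=36 + (9-25)^2=256 + (11-9)^2=4 + (5-13)^2=64 + (24-13)^2=121 + (20-11)^2=81). Sum = 562. MSE = 281/3.

281/3


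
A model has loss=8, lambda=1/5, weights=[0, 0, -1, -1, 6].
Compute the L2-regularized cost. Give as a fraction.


L2 sq norm = sum(w^2) = 38. J = 8 + 1/5 * 38 = 78/5.

78/5


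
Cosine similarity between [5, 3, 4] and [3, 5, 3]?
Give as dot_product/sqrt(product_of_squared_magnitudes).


dot = 42. |a|^2 = 50, |b|^2 = 43. cos = 42/sqrt(2150).

42/sqrt(2150)


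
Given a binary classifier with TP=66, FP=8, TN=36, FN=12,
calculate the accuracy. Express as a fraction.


Accuracy = (TP + TN) / (TP + TN + FP + FN) = (66 + 36) / 122 = 51/61.

51/61


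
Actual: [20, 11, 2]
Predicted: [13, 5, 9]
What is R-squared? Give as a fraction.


Mean(y) = 11. SS_res = 134. SS_tot = 162. R^2 = 1 - 134/(162) = 14/81.

14/81


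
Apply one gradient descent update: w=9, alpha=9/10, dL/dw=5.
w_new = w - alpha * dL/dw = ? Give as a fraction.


w_new = 9 - 9/10 * 5 = 9 - 9/2 = 9/2.

9/2


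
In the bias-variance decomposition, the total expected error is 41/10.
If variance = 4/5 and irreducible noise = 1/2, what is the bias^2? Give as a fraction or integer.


Total error = bias^2 + variance + irreducible noise. So bias^2 = 41/10 - 4/5 - 1/2 = 14/5.

14/5


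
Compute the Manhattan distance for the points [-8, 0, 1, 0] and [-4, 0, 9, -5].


d = sum of absolute differences: |-8--4|=4 + |0-0|=0 + |1-9|=8 + |0--5|=5 = 17.

17


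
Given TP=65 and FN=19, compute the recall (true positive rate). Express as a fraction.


Recall = TP / (TP + FN) = 65 / 84 = 65/84.

65/84


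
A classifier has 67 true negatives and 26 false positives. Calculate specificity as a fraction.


Specificity = TN / (TN + FP) = 67 / 93 = 67/93.

67/93


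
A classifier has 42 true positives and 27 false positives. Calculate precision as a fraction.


Precision = TP / (TP + FP) = 42 / 69 = 14/23.

14/23


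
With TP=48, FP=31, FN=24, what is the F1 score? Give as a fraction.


Precision = 48/79 = 48/79. Recall = 48/72 = 2/3. F1 = 2*P*R/(P+R) = 96/151.

96/151


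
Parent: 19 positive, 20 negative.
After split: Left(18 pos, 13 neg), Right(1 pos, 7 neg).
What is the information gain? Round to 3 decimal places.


H(parent) = 0.9995. H(left) = 0.9812, H(right) = 0.5436. Weighted = (31/39)*0.9812 + (8/39)*0.5436 = 0.8914. IG = 0.9995 - 0.8914 = 0.1081, which rounds to 0.108.

0.108
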